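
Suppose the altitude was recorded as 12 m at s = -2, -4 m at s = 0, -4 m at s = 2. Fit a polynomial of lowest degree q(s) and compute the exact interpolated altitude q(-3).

26

L_0(-3) = (-3)·(-5)/[(-2)·(-4)] = 15/8
L_1(-3) = (-1)·(-5)/[(2)·(-2)] = -5/4
L_2(-3) = (-1)·(-3)/[(4)·(2)] = 3/8
Sum: 12·(15/8) + (-4)·(-5/4) + (-4)·(3/8) = 26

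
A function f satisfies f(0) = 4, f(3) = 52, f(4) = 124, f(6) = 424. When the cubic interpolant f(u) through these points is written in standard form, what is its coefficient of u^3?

L_0(u) = (u - 3)(u - 4)(u - 6) / [-72] = -(1/72)u^3 + (13/72)u^2 - (3/4)u + 1
L_1(u) = u(u - 4)(u - 6) / [9] = (1/9)u^3 - (10/9)u^2 + (8/3)u
L_2(u) = u(u - 3)(u - 6) / [-8] = -(1/8)u^3 + (9/8)u^2 - (9/4)u
L_3(u) = u(u - 3)(u - 4) / [36] = (1/36)u^3 - (7/36)u^2 + (1/3)u
f(u) = 4·L_0 + 52·L_1 + 124·L_2 + 424·L_3
Only the coefficient of u^3 is needed; take it from each L_i and combine:
4·(-1/72) + 52·(1/9) + 124·(-1/8) + 424·(1/36) = 2

2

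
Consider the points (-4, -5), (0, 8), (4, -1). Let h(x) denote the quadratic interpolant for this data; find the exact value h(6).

Evaluate each Lagrange basis at x = 6:
L_0(6) = (6)·(2)/[(-4)·(-8)] = 3/8
L_1(6) = (10)·(2)/[(4)·(-4)] = -5/4
L_2(6) = (10)·(6)/[(8)·(4)] = 15/8
Sum: (-5)·(3/8) + 8·(-5/4) + (-1)·(15/8) = -55/4

-55/4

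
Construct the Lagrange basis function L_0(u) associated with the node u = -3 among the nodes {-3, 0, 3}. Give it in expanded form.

L_0(u) = u(u - 3) / [(-3)·(-6)]
       = (u^2 - 3u) / (18)

L_0(u) = (1/18)u^2 - (1/6)u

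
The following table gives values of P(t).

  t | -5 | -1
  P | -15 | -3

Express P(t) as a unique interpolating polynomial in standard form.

P(t) = 3t

Build the Lagrange basis polynomials:
L_0(t) = (t + 1) / [-4] = -(1/4)t - 1/4
L_1(t) = (t + 5) / [4] = (1/4)t + 5/4
P(t) = (-15)·L_0 + (-3)·L_1
  (-15)·L_0(t) = (15/4)t + 15/4
  (-3)·L_1(t) = -(3/4)t - 15/4
Adding term by term: 3t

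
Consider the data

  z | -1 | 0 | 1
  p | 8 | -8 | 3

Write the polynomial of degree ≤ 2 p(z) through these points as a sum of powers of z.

p(z) = (27/2)z^2 - (5/2)z - 8

L_0(z) = z(z - 1) / [2] = (1/2)z^2 - (1/2)z
L_1(z) = (z + 1)(z - 1) / [-1] = -z^2 + 1
L_2(z) = (z + 1)z / [2] = (1/2)z^2 + (1/2)z
p(z) = 8·L_0 + (-8)·L_1 + 3·L_2
  8·L_0(z) = 4z^2 - 4z
  (-8)·L_1(z) = 8z^2 - 8
  3·L_2(z) = (3/2)z^2 + (3/2)z
Adding term by term: (27/2)z^2 - (5/2)z - 8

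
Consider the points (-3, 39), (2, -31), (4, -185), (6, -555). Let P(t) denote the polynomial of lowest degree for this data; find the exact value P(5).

Evaluate each Lagrange basis at t = 5:
L_0(5) = (3)·(1)·(-1)/[(-5)·(-7)·(-9)] = 1/105
L_1(5) = (8)·(1)·(-1)/[(5)·(-2)·(-4)] = -1/5
L_2(5) = (8)·(3)·(-1)/[(7)·(2)·(-2)] = 6/7
L_3(5) = (8)·(3)·(1)/[(9)·(4)·(2)] = 1/3
Sum: 39·(1/105) + (-31)·(-1/5) + (-185)·(6/7) + (-555)·(1/3) = -337

-337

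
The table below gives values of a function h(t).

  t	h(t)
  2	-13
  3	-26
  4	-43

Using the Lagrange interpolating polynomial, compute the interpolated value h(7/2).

-34

Evaluate each Lagrange basis at t = 7/2:
L_0(7/2) = (1/2)·(-1/2)/[(-1)·(-2)] = -1/8
L_1(7/2) = (3/2)·(-1/2)/[(1)·(-1)] = 3/4
L_2(7/2) = (3/2)·(1/2)/[(2)·(1)] = 3/8
Sum: (-13)·(-1/8) + (-26)·(3/4) + (-43)·(3/8) = -34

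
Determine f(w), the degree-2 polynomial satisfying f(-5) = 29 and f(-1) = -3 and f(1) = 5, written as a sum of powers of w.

Newton's divided differences:
f[-5,-1] = (-3 - 29) / (-1 - (-5)) = -8
f[-1,1] = (5 - (-3)) / (1 - (-1)) = 4
f[-5,-1,1] = (4 - (-8)) / (1 - (-5)) = 2
f(w) = 29 + (-8)·(w + 5) + 2·(w + 5)(w + 1)
Expanding: f(w) = 2w^2 + 4w - 1

f(w) = 2w^2 + 4w - 1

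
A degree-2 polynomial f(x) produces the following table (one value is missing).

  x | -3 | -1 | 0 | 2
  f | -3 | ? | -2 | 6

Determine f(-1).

The 3 known values determine f uniquely (degree ≤ 2).
L_0(-1) = (-1)·(-3)/[(-3)·(-5)] = 1/5
L_1(-1) = (2)·(-3)/[(3)·(-2)] = 1
L_2(-1) = (2)·(-1)/[(5)·(2)] = -1/5
Sum: (-3)·(1/5) + (-2)·(1) + 6·(-1/5) = -19/5

-19/5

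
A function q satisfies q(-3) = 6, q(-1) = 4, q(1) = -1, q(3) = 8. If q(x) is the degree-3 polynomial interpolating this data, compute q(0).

13/16

Evaluate each Lagrange basis at x = 0:
L_0(0) = (1)·(-1)·(-3)/[(-2)·(-4)·(-6)] = -1/16
L_1(0) = (3)·(-1)·(-3)/[(2)·(-2)·(-4)] = 9/16
L_2(0) = (3)·(1)·(-3)/[(4)·(2)·(-2)] = 9/16
L_3(0) = (3)·(1)·(-1)/[(6)·(4)·(2)] = -1/16
Sum: 6·(-1/16) + 4·(9/16) + (-1)·(9/16) + 8·(-1/16) = 13/16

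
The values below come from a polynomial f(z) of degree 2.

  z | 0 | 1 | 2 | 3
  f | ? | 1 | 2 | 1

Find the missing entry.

-2

The 3 known values determine f uniquely (degree ≤ 2).
Evaluate each Lagrange basis at z = 0:
L_0(0) = (-2)·(-3)/[(-1)·(-2)] = 3
L_1(0) = (-1)·(-3)/[(1)·(-1)] = -3
L_2(0) = (-1)·(-2)/[(2)·(1)] = 1
Sum: 1·(3) + 2·(-3) + 1·(1) = -2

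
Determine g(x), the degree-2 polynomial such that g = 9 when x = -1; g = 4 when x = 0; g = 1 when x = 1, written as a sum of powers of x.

g(x) = x^2 - 4x + 4

Build the Lagrange basis polynomials:
L_0(x) = x(x - 1) / [2] = (1/2)x^2 - (1/2)x
L_1(x) = (x + 1)(x - 1) / [-1] = -x^2 + 1
L_2(x) = (x + 1)x / [2] = (1/2)x^2 + (1/2)x
g(x) = 9·L_0 + 4·L_1 + 1·L_2
  9·L_0(x) = (9/2)x^2 - (9/2)x
  4·L_1(x) = -4x^2 + 4
  1·L_2(x) = (1/2)x^2 + (1/2)x
Adding term by term: x^2 - 4x + 4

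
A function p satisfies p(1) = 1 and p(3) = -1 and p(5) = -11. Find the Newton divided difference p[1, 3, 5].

p[1,3] = (-1 - 1) / (3 - 1) = -1
p[3,5] = (-11 - (-1)) / (5 - 3) = -5
p[1,3,5] = (-5 - (-1)) / (5 - 1) = -1

-1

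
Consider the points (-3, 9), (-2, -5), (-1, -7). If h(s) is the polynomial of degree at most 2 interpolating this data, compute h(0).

Evaluate each Lagrange basis at s = 0:
L_0(0) = (2)·(1)/[(-1)·(-2)] = 1
L_1(0) = (3)·(1)/[(1)·(-1)] = -3
L_2(0) = (3)·(2)/[(2)·(1)] = 3
Sum: 9·(1) + (-5)·(-3) + (-7)·(3) = 3

3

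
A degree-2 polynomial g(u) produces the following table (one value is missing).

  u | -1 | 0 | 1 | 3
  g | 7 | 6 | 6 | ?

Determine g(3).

9

The 3 known values determine g uniquely (degree ≤ 2).
Evaluate each Lagrange basis at u = 3:
L_0(3) = (3)·(2)/[(-1)·(-2)] = 3
L_1(3) = (4)·(2)/[(1)·(-1)] = -8
L_2(3) = (4)·(3)/[(2)·(1)] = 6
Sum: 7·(3) + 6·(-8) + 6·(6) = 9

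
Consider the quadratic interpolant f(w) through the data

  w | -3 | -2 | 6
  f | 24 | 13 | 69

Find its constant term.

L_0(w) = (w + 2)(w - 6) / [9] = (1/9)w^2 - (4/9)w - 4/3
L_1(w) = (w + 3)(w - 6) / [-8] = -(1/8)w^2 + (3/8)w + 9/4
L_2(w) = (w + 3)(w + 2) / [72] = (1/72)w^2 + (5/72)w + 1/12
f(w) = 24·L_0 + 13·L_1 + 69·L_2
Only the constant term is needed; take it from each L_i and combine:
24·(-4/3) + 13·(9/4) + 69·(1/12) = 3

3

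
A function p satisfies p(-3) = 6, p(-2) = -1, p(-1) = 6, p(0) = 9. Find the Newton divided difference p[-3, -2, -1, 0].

-3

p[-3,-2] = (-1 - 6) / (-2 - (-3)) = -7
p[-2,-1] = (6 - (-1)) / (-1 - (-2)) = 7
p[-1,0] = (9 - 6) / (0 - (-1)) = 3
p[-3,-2,-1] = (7 - (-7)) / (-1 - (-3)) = 7
p[-2,-1,0] = (3 - 7) / (0 - (-2)) = -2
p[-3,-2,-1,0] = (-2 - 7) / (0 - (-3)) = -3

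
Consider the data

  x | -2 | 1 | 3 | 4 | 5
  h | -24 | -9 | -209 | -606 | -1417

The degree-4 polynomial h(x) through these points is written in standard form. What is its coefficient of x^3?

-1

L_0(x) = (x - 1)(x - 3)(x - 4)(x - 5) / [630] = (1/630)x^4 - (13/630)x^3 + (59/630)x^2 - (107/630)x + 2/21
L_1(x) = (x + 2)(x - 3)(x - 4)(x - 5) / [-72] = -(1/72)x^4 + (5/36)x^3 - (23/72)x^2 - (17/36)x + 5/3
L_2(x) = (x + 2)(x - 1)(x - 4)(x - 5) / [20] = (1/20)x^4 - (2/5)x^3 + (9/20)x^2 + (19/10)x - 2
L_3(x) = (x + 2)(x - 1)(x - 3)(x - 5) / [-18] = -(1/18)x^4 + (7/18)x^3 - (5/18)x^2 - (31/18)x + 5/3
L_4(x) = (x + 2)(x - 1)(x - 3)(x - 4) / [56] = (1/56)x^4 - (3/28)x^3 + (3/56)x^2 + (13/28)x - 3/7
h(x) = (-24)·L_0 + (-9)·L_1 + (-209)·L_2 + (-606)·L_3 + (-1417)·L_4
Only the coefficient of x^3 is needed; take it from each L_i and combine:
(-24)·(-13/630) + (-9)·(5/36) + (-209)·(-2/5) + (-606)·(7/18) + (-1417)·(-3/28) = -1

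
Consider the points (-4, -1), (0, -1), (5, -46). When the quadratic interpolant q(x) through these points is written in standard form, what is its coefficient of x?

L_0(x) = x(x - 5) / [36] = (1/36)x^2 - (5/36)x
L_1(x) = (x + 4)(x - 5) / [-20] = -(1/20)x^2 + (1/20)x + 1
L_2(x) = (x + 4)x / [45] = (1/45)x^2 + (4/45)x
q(x) = (-1)·L_0 + (-1)·L_1 + (-46)·L_2
Only the coefficient of x is needed; take it from each L_i and combine:
(-1)·(-5/36) + (-1)·(1/20) + (-46)·(4/45) = -4

-4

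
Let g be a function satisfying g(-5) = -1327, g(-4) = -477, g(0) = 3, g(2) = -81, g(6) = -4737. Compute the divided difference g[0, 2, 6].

-187

g[0,2] = (-81 - 3) / (2 - 0) = -42
g[2,6] = (-4737 - (-81)) / (6 - 2) = -1164
g[0,2,6] = (-1164 - (-42)) / (6 - 0) = -187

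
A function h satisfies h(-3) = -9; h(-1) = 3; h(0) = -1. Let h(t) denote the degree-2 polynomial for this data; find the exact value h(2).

-29

Evaluate each Lagrange basis at t = 2:
L_0(2) = (3)·(2)/[(-2)·(-3)] = 1
L_1(2) = (5)·(2)/[(2)·(-1)] = -5
L_2(2) = (5)·(3)/[(3)·(1)] = 5
Sum: (-9)·(1) + 3·(-5) + (-1)·(5) = -29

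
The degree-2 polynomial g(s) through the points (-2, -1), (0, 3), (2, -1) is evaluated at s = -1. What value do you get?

Using Newton's divided-difference form:
g[-2,0] = (3 - (-1)) / (0 - (-2)) = 2
g[0,2] = (-1 - 3) / (2 - 0) = -2
g[-2,0,2] = (-2 - 2) / (2 - (-2)) = -1
g(-1) = -1 + 2·(1) + (-1)·(1)·(-1) = 2

2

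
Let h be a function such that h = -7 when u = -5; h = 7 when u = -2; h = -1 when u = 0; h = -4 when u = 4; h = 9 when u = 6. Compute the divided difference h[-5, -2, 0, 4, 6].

-61/3960

h[-5,-2] = (7 - (-7)) / (-2 - (-5)) = 14/3
h[-2,0] = (-1 - 7) / (0 - (-2)) = -4
h[0,4] = (-4 - (-1)) / (4 - 0) = -3/4
h[4,6] = (9 - (-4)) / (6 - 4) = 13/2
h[-5,-2,0] = (-4 - 14/3) / (0 - (-5)) = -26/15
h[-2,0,4] = (-3/4 - (-4)) / (4 - (-2)) = 13/24
h[0,4,6] = (13/2 - (-3/4)) / (6 - 0) = 29/24
h[-5,-2,0,4] = (13/24 - (-26/15)) / (4 - (-5)) = 91/360
h[-2,0,4,6] = (29/24 - 13/24) / (6 - (-2)) = 1/12
h[-5,-2,0,4,6] = (1/12 - 91/360) / (6 - (-5)) = -61/3960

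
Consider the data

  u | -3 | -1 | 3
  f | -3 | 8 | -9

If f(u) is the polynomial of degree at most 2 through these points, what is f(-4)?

L_0(-4) = (-3)·(-7)/[(-2)·(-6)] = 7/4
L_1(-4) = (-1)·(-7)/[(2)·(-4)] = -7/8
L_2(-4) = (-1)·(-3)/[(6)·(4)] = 1/8
Sum: (-3)·(7/4) + 8·(-7/8) + (-9)·(1/8) = -107/8

-107/8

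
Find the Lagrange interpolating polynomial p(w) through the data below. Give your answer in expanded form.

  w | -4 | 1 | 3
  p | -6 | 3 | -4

p(w) = -(53/70)w^2 - (33/70)w + 148/35

Build the Lagrange basis polynomials:
L_0(w) = (w - 1)(w - 3) / [35] = (1/35)w^2 - (4/35)w + 3/35
L_1(w) = (w + 4)(w - 3) / [-10] = -(1/10)w^2 - (1/10)w + 6/5
L_2(w) = (w + 4)(w - 1) / [14] = (1/14)w^2 + (3/14)w - 2/7
p(w) = (-6)·L_0 + 3·L_1 + (-4)·L_2
  (-6)·L_0(w) = -(6/35)w^2 + (24/35)w - 18/35
  3·L_1(w) = -(3/10)w^2 - (3/10)w + 18/5
  (-4)·L_2(w) = -(2/7)w^2 - (6/7)w + 8/7
Adding term by term: -(53/70)w^2 - (33/70)w + 148/35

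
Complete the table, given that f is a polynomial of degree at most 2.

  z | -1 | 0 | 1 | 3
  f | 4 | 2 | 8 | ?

The 3 known values determine f uniquely (degree ≤ 2).
L_0(3) = (3)·(2)/[(-1)·(-2)] = 3
L_1(3) = (4)·(2)/[(1)·(-1)] = -8
L_2(3) = (4)·(3)/[(2)·(1)] = 6
Sum: 4·(3) + 2·(-8) + 8·(6) = 44

44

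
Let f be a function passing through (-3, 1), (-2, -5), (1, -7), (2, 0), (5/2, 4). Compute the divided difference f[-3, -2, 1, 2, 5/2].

f[-3,-2] = (-5 - 1) / (-2 - (-3)) = -6
f[-2,1] = (-7 - (-5)) / (1 - (-2)) = -2/3
f[1,2] = (0 - (-7)) / (2 - 1) = 7
f[2,5/2] = (4 - 0) / (5/2 - 2) = 8
f[-3,-2,1] = (-2/3 - (-6)) / (1 - (-3)) = 4/3
f[-2,1,2] = (7 - (-2/3)) / (2 - (-2)) = 23/12
f[1,2,5/2] = (8 - 7) / (5/2 - 1) = 2/3
f[-3,-2,1,2] = (23/12 - 4/3) / (2 - (-3)) = 7/60
f[-2,1,2,5/2] = (2/3 - 23/12) / (5/2 - (-2)) = -5/18
f[-3,-2,1,2,5/2] = (-5/18 - 7/60) / (5/2 - (-3)) = -71/990

-71/990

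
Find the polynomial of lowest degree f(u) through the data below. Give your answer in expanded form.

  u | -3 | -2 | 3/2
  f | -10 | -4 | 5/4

Build the Lagrange basis polynomials:
L_0(u) = (u + 2)(u - 3/2) / [9/2] = (2/9)u^2 + (1/9)u - 2/3
L_1(u) = (u + 3)(u - 3/2) / [-7/2] = -(2/7)u^2 - (3/7)u + 9/7
L_2(u) = (u + 3)(u + 2) / [63/4] = (4/63)u^2 + (20/63)u + 8/21
f(u) = (-10)·L_0 + (-4)·L_1 + (5/4)·L_2
  (-10)·L_0(u) = -(20/9)u^2 - (10/9)u + 20/3
  (-4)·L_1(u) = (8/7)u^2 + (12/7)u - 36/7
  (5/4)·L_2(u) = (5/63)u^2 + (25/63)u + 10/21
Adding term by term: -u^2 + u + 2

f(u) = -u^2 + u + 2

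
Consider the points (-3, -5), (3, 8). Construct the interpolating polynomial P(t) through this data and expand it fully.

L_0(t) = (t - 3) / [-6] = -(1/6)t + 1/2
L_1(t) = (t + 3) / [6] = (1/6)t + 1/2
P(t) = (-5)·L_0 + 8·L_1
  (-5)·L_0(t) = (5/6)t - 5/2
  8·L_1(t) = (4/3)t + 4
Adding term by term: (13/6)t + 3/2

P(t) = (13/6)t + 3/2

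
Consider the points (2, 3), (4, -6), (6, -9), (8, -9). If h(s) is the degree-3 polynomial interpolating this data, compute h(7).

L_0(7) = (3)·(1)·(-1)/[(-2)·(-4)·(-6)] = 1/16
L_1(7) = (5)·(1)·(-1)/[(2)·(-2)·(-4)] = -5/16
L_2(7) = (5)·(3)·(-1)/[(4)·(2)·(-2)] = 15/16
L_3(7) = (5)·(3)·(1)/[(6)·(4)·(2)] = 5/16
Sum: 3·(1/16) + (-6)·(-5/16) + (-9)·(15/16) + (-9)·(5/16) = -147/16

-147/16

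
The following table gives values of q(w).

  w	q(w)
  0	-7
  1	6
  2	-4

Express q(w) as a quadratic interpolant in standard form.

Build the Lagrange basis polynomials:
L_0(w) = (w - 1)(w - 2) / [2] = (1/2)w^2 - (3/2)w + 1
L_1(w) = w(w - 2) / [-1] = -w^2 + 2w
L_2(w) = w(w - 1) / [2] = (1/2)w^2 - (1/2)w
q(w) = (-7)·L_0 + 6·L_1 + (-4)·L_2
  (-7)·L_0(w) = -(7/2)w^2 + (21/2)w - 7
  6·L_1(w) = -6w^2 + 12w
  (-4)·L_2(w) = -2w^2 + 2w
Adding term by term: -(23/2)w^2 + (49/2)w - 7

q(w) = -(23/2)w^2 + (49/2)w - 7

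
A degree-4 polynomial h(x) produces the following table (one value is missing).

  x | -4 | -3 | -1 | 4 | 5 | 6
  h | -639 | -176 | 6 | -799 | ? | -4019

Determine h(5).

The 5 known values determine h uniquely (degree ≤ 4).
Evaluate each Lagrange basis at x = 5:
L_0(5) = (8)·(6)·(1)·(-1)/[(-1)·(-3)·(-8)·(-10)] = -1/5
L_1(5) = (9)·(6)·(1)·(-1)/[(1)·(-2)·(-7)·(-9)] = 3/7
L_2(5) = (9)·(8)·(1)·(-1)/[(3)·(2)·(-5)·(-7)] = -12/35
L_3(5) = (9)·(8)·(6)·(-1)/[(8)·(7)·(5)·(-2)] = 27/35
L_4(5) = (9)·(8)·(6)·(1)/[(10)·(9)·(7)·(2)] = 12/35
Sum: (-639)·(-1/5) + (-176)·(3/7) + 6·(-12/35) + (-799)·(27/35) + (-4019)·(12/35) = -1944

-1944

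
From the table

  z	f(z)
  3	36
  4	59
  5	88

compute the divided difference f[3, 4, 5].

3

f[3,4] = (59 - 36) / (4 - 3) = 23
f[4,5] = (88 - 59) / (5 - 4) = 29
f[3,4,5] = (29 - 23) / (5 - 3) = 3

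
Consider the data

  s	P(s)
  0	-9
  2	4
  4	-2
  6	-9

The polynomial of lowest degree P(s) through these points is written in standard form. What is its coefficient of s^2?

L_0(s) = (s - 2)(s - 4)(s - 6) / [-48] = -(1/48)s^3 + (1/4)s^2 - (11/12)s + 1
L_1(s) = s(s - 4)(s - 6) / [16] = (1/16)s^3 - (5/8)s^2 + (3/2)s
L_2(s) = s(s - 2)(s - 6) / [-16] = -(1/16)s^3 + (1/2)s^2 - (3/4)s
L_3(s) = s(s - 2)(s - 4) / [48] = (1/48)s^3 - (1/8)s^2 + (1/6)s
P(s) = (-9)·L_0 + 4·L_1 + (-2)·L_2 + (-9)·L_3
Only the coefficient of s^2 is needed; take it from each L_i and combine:
(-9)·(1/4) + 4·(-5/8) + (-2)·(1/2) + (-9)·(-1/8) = -37/8

-37/8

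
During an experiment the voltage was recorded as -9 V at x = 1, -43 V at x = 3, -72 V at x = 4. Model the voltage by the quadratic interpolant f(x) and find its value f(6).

-154

Evaluate each Lagrange basis at x = 6:
L_0(6) = (3)·(2)/[(-2)·(-3)] = 1
L_1(6) = (5)·(2)/[(2)·(-1)] = -5
L_2(6) = (5)·(3)/[(3)·(1)] = 5
Sum: (-9)·(1) + (-43)·(-5) + (-72)·(5) = -154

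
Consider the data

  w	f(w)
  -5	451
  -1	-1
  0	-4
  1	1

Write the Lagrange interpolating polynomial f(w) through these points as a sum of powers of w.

Build the Lagrange basis polynomials:
L_0(w) = (w + 1)w(w - 1) / [-120] = -(1/120)w^3 + (1/120)w
L_1(w) = (w + 5)w(w - 1) / [8] = (1/8)w^3 + (1/2)w^2 - (5/8)w
L_2(w) = (w + 5)(w + 1)(w - 1) / [-5] = -(1/5)w^3 - w^2 + (1/5)w + 1
L_3(w) = (w + 5)(w + 1)w / [12] = (1/12)w^3 + (1/2)w^2 + (5/12)w
f(w) = 451·L_0 + (-1)·L_1 + (-4)·L_2 + 1·L_3
  451·L_0(w) = -(451/120)w^3 + (451/120)w
  (-1)·L_1(w) = -(1/8)w^3 - (1/2)w^2 + (5/8)w
  (-4)·L_2(w) = (4/5)w^3 + 4w^2 - (4/5)w - 4
  1·L_3(w) = (1/12)w^3 + (1/2)w^2 + (5/12)w
Adding term by term: -3w^3 + 4w^2 + 4w - 4

f(w) = -3w^3 + 4w^2 + 4w - 4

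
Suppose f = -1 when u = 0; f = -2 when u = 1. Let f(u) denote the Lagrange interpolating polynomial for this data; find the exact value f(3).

Evaluate each Lagrange basis at u = 3:
L_0(3) = (2)/[(-1)] = -2
L_1(3) = (3)/[(1)] = 3
Sum: (-1)·(-2) + (-2)·(3) = -4

-4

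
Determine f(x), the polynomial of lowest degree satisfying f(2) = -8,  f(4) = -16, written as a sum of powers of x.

L_0(x) = (x - 4) / [-2] = -(1/2)x + 2
L_1(x) = (x - 2) / [2] = (1/2)x - 1
f(x) = (-8)·L_0 + (-16)·L_1
  (-8)·L_0(x) = 4x - 16
  (-16)·L_1(x) = -8x + 16
Adding term by term: -4x

f(x) = -4x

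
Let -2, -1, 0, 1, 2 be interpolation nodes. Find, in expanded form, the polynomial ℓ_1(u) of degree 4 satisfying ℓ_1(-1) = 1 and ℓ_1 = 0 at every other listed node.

ℓ_1(u) = -(1/6)u^4 + (1/6)u^3 + (2/3)u^2 - (2/3)u

ℓ_1(u) = (u + 2)u(u - 1)(u - 2) / [(1)·(-1)·(-2)·(-3)]
       = (u^4 - u^3 - 4u^2 + 4u) / (-6)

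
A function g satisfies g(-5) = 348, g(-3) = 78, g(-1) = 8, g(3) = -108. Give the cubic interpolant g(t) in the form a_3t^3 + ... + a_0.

Newton's divided differences:
g[-5,-3] = (78 - 348) / (-3 - (-5)) = -135
g[-3,-1] = (8 - 78) / (-1 - (-3)) = -35
g[-1,3] = (-108 - 8) / (3 - (-1)) = -29
g[-5,-3,-1] = (-35 - (-135)) / (-1 - (-5)) = 25
g[-3,-1,3] = (-29 - (-35)) / (3 - (-3)) = 1
g[-5,-3,-1,3] = (1 - 25) / (3 - (-5)) = -3
g(t) = 348 + (-135)·(t + 5) + 25·(t + 5)(t + 3) + (-3)·(t + 5)(t + 3)(t + 1)
Expanding: g(t) = -3t^3 - 2t^2 - 4t + 3

g(t) = -3t^3 - 2t^2 - 4t + 3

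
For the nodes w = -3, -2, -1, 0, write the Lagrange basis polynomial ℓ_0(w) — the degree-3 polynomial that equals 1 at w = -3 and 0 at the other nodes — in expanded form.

ℓ_0(w) = (w + 2)(w + 1)w / [(-1)·(-2)·(-3)]
       = (w^3 + 3w^2 + 2w) / (-6)

ℓ_0(w) = -(1/6)w^3 - (1/2)w^2 - (1/3)w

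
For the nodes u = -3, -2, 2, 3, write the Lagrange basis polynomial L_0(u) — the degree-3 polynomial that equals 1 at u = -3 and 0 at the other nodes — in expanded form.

L_0(u) = -(1/30)u^3 + (1/10)u^2 + (2/15)u - 2/5

L_0(u) = (u + 2)(u - 2)(u - 3) / [(-1)·(-5)·(-6)]
       = (u^3 - 3u^2 - 4u + 12) / (-30)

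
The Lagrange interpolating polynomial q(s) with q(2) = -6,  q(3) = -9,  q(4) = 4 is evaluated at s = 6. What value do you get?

L_0(6) = (3)·(2)/[(-1)·(-2)] = 3
L_1(6) = (4)·(2)/[(1)·(-1)] = -8
L_2(6) = (4)·(3)/[(2)·(1)] = 6
Sum: (-6)·(3) + (-9)·(-8) + 4·(6) = 78

78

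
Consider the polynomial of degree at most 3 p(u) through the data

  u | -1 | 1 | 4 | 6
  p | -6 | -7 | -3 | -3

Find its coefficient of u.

L_0(u) = (u - 1)(u - 4)(u - 6) / [-70] = -(1/70)u^3 + (11/70)u^2 - (17/35)u + 12/35
L_1(u) = (u + 1)(u - 4)(u - 6) / [30] = (1/30)u^3 - (3/10)u^2 + (7/15)u + 4/5
L_2(u) = (u + 1)(u - 1)(u - 6) / [-30] = -(1/30)u^3 + (1/5)u^2 + (1/30)u - 1/5
L_3(u) = (u + 1)(u - 1)(u - 4) / [70] = (1/70)u^3 - (2/35)u^2 - (1/70)u + 2/35
p(u) = (-6)·L_0 + (-7)·L_1 + (-3)·L_2 + (-3)·L_3
Only the coefficient of u is needed; take it from each L_i and combine:
(-6)·(-17/35) + (-7)·(7/15) + (-3)·(1/30) + (-3)·(-1/70) = -43/105

-43/105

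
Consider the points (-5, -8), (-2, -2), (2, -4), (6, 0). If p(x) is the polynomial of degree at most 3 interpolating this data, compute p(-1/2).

-22139/9856

Evaluate each Lagrange basis at x = -1/2:
L_0(-1/2) = (3/2)·(-5/2)·(-13/2)/[(-3)·(-7)·(-11)] = -65/616
L_1(-1/2) = (9/2)·(-5/2)·(-13/2)/[(3)·(-4)·(-8)] = 195/256
L_2(-1/2) = (9/2)·(3/2)·(-13/2)/[(7)·(4)·(-4)] = 351/896
L_3(-1/2) = (9/2)·(3/2)·(-5/2)/[(11)·(8)·(4)] = -135/2816
Sum: (-8)·(-65/616) + (-2)·(195/256) + (-4)·(351/896) + 0 = -22139/9856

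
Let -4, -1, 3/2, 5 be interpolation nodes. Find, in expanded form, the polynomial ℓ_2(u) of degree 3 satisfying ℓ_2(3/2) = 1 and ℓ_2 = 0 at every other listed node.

ℓ_2(u) = -(8/385)u^3 + (24/55)u + 32/77

ℓ_2(u) = (u + 4)(u + 1)(u - 5) / [(11/2)·(5/2)·(-7/2)]
       = (u^3 - 21u - 20) / (-385/8)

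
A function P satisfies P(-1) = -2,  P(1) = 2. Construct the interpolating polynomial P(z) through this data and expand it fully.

P(z) = 2z

L_0(z) = (z - 1) / [-2] = -(1/2)z + 1/2
L_1(z) = (z + 1) / [2] = (1/2)z + 1/2
P(z) = (-2)·L_0 + 2·L_1
  (-2)·L_0(z) = z - 1
  2·L_1(z) = z + 1
Adding term by term: 2z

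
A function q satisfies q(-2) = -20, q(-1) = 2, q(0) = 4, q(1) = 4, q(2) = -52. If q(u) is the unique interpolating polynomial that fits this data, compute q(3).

-290

Evaluate each Lagrange basis at u = 3:
L_0(3) = (4)·(3)·(2)·(1)/[(-1)·(-2)·(-3)·(-4)] = 1
L_1(3) = (5)·(3)·(2)·(1)/[(1)·(-1)·(-2)·(-3)] = -5
L_2(3) = (5)·(4)·(2)·(1)/[(2)·(1)·(-1)·(-2)] = 10
L_3(3) = (5)·(4)·(3)·(1)/[(3)·(2)·(1)·(-1)] = -10
L_4(3) = (5)·(4)·(3)·(2)/[(4)·(3)·(2)·(1)] = 5
Sum: (-20)·(1) + 2·(-5) + 4·(10) + 4·(-10) + (-52)·(5) = -290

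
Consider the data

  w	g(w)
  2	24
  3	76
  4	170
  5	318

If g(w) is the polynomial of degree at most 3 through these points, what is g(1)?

2

Evaluate each Lagrange basis at w = 1:
L_0(1) = (-2)·(-3)·(-4)/[(-1)·(-2)·(-3)] = 4
L_1(1) = (-1)·(-3)·(-4)/[(1)·(-1)·(-2)] = -6
L_2(1) = (-1)·(-2)·(-4)/[(2)·(1)·(-1)] = 4
L_3(1) = (-1)·(-2)·(-3)/[(3)·(2)·(1)] = -1
Sum: 24·(4) + 76·(-6) + 170·(4) + 318·(-1) = 2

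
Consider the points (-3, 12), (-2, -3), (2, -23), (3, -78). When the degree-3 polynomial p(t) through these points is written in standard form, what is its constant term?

3

Build the Lagrange basis polynomials:
L_0(t) = (t + 2)(t - 2)(t - 3) / [-30] = -(1/30)t^3 + (1/10)t^2 + (2/15)t - 2/5
L_1(t) = (t + 3)(t - 2)(t - 3) / [20] = (1/20)t^3 - (1/10)t^2 - (9/20)t + 9/10
L_2(t) = (t + 3)(t + 2)(t - 3) / [-20] = -(1/20)t^3 - (1/10)t^2 + (9/20)t + 9/10
L_3(t) = (t + 3)(t + 2)(t - 2) / [30] = (1/30)t^3 + (1/10)t^2 - (2/15)t - 2/5
p(t) = 12·L_0 + (-3)·L_1 + (-23)·L_2 + (-78)·L_3
Only the constant term is needed; take it from each L_i and combine:
12·(-2/5) + (-3)·(9/10) + (-23)·(9/10) + (-78)·(-2/5) = 3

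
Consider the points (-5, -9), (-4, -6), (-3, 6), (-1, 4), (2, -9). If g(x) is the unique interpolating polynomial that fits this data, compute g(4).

244

Using Newton's divided-difference form:
g[-5,-4] = (-6 - (-9)) / (-4 - (-5)) = 3
g[-4,-3] = (6 - (-6)) / (-3 - (-4)) = 12
g[-3,-1] = (4 - 6) / (-1 - (-3)) = -1
g[-1,2] = (-9 - 4) / (2 - (-1)) = -13/3
g[-5,-4,-3] = (12 - 3) / (-3 - (-5)) = 9/2
g[-4,-3,-1] = (-1 - 12) / (-1 - (-4)) = -13/3
g[-3,-1,2] = (-13/3 - (-1)) / (2 - (-3)) = -2/3
g[-5,-4,-3,-1] = (-13/3 - 9/2) / (-1 - (-5)) = -53/24
g[-4,-3,-1,2] = (-2/3 - (-13/3)) / (2 - (-4)) = 11/18
g[-5,-4,-3,-1,2] = (11/18 - (-53/24)) / (2 - (-5)) = 29/72
g(4) = -9 + 3·(9) + (9/2)·(9)·(8) + (-53/24)·(9)·(8)·(7) + (29/72)·(9)·(8)·(7)·(5) = 244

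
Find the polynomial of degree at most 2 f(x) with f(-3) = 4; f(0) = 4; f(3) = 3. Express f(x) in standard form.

Newton's divided differences:
f[-3,0] = (4 - 4) / (0 - (-3)) = 0
f[0,3] = (3 - 4) / (3 - 0) = -1/3
f[-3,0,3] = (-1/3 - 0) / (3 - (-3)) = -1/18
f(x) = 4 + (-1/18)·(x + 3)x
Expanding: f(x) = -(1/18)x^2 - (1/6)x + 4

f(x) = -(1/18)x^2 - (1/6)x + 4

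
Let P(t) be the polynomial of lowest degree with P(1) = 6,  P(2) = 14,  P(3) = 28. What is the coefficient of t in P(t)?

-1

Build the Lagrange basis polynomials:
L_0(t) = (t - 2)(t - 3) / [2] = (1/2)t^2 - (5/2)t + 3
L_1(t) = (t - 1)(t - 3) / [-1] = -t^2 + 4t - 3
L_2(t) = (t - 1)(t - 2) / [2] = (1/2)t^2 - (3/2)t + 1
P(t) = 6·L_0 + 14·L_1 + 28·L_2
Only the coefficient of t is needed; take it from each L_i and combine:
6·(-5/2) + 14·(4) + 28·(-3/2) = -1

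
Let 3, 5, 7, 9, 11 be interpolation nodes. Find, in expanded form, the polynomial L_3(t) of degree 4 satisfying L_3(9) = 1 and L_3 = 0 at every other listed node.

L_3(t) = (t - 3)(t - 5)(t - 7)(t - 11) / [(6)·(4)·(2)·(-2)]
       = (t^4 - 26t^3 + 236t^2 - 886t + 1155) / (-96)

L_3(t) = -(1/96)t^4 + (13/48)t^3 - (59/24)t^2 + (443/48)t - 385/32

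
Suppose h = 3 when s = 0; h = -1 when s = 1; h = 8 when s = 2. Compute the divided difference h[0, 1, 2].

13/2

h[0,1] = (-1 - 3) / (1 - 0) = -4
h[1,2] = (8 - (-1)) / (2 - 1) = 9
h[0,1,2] = (9 - (-4)) / (2 - 0) = 13/2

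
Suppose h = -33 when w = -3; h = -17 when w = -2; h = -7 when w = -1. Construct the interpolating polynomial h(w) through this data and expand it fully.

h(w) = -3w^2 + w - 3

Newton's divided differences:
h[-3,-2] = (-17 - (-33)) / (-2 - (-3)) = 16
h[-2,-1] = (-7 - (-17)) / (-1 - (-2)) = 10
h[-3,-2,-1] = (10 - 16) / (-1 - (-3)) = -3
h(w) = -33 + 16·(w + 3) + (-3)·(w + 3)(w + 2)
Expanding: h(w) = -3w^2 + w - 3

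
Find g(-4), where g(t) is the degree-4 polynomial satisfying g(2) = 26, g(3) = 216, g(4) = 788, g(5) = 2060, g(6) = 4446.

L_0(-4) = (-7)·(-8)·(-9)·(-10)/[(-1)·(-2)·(-3)·(-4)] = 210
L_1(-4) = (-6)·(-8)·(-9)·(-10)/[(1)·(-1)·(-2)·(-3)] = -720
L_2(-4) = (-6)·(-7)·(-9)·(-10)/[(2)·(1)·(-1)·(-2)] = 945
L_3(-4) = (-6)·(-7)·(-8)·(-10)/[(3)·(2)·(1)·(-1)] = -560
L_4(-4) = (-6)·(-7)·(-8)·(-9)/[(4)·(3)·(2)·(1)] = 126
Sum: 26·(210) + 216·(-720) + 788·(945) + 2060·(-560) + 4446·(126) = 1196

1196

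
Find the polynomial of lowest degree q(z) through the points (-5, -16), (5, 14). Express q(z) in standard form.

q(z) = 3z - 1

Build the Lagrange basis polynomials:
L_0(z) = (z - 5) / [-10] = -(1/10)z + 1/2
L_1(z) = (z + 5) / [10] = (1/10)z + 1/2
q(z) = (-16)·L_0 + 14·L_1
  (-16)·L_0(z) = (8/5)z - 8
  14·L_1(z) = (7/5)z + 7
Adding term by term: 3z - 1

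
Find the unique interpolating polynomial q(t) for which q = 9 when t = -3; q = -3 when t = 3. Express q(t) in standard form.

q(t) = -2t + 3

Build the Lagrange basis polynomials:
L_0(t) = (t - 3) / [-6] = -(1/6)t + 1/2
L_1(t) = (t + 3) / [6] = (1/6)t + 1/2
q(t) = 9·L_0 + (-3)·L_1
  9·L_0(t) = -(3/2)t + 9/2
  (-3)·L_1(t) = -(1/2)t - 3/2
Adding term by term: -2t + 3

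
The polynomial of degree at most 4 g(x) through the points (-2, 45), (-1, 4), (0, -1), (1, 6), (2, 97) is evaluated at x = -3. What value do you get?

L_0(-3) = (-2)·(-3)·(-4)·(-5)/[(-1)·(-2)·(-3)·(-4)] = 5
L_1(-3) = (-1)·(-3)·(-4)·(-5)/[(1)·(-1)·(-2)·(-3)] = -10
L_2(-3) = (-1)·(-2)·(-4)·(-5)/[(2)·(1)·(-1)·(-2)] = 10
L_3(-3) = (-1)·(-2)·(-3)·(-5)/[(3)·(2)·(1)·(-1)] = -5
L_4(-3) = (-1)·(-2)·(-3)·(-4)/[(4)·(3)·(2)·(1)] = 1
Sum: 45·(5) + 4·(-10) + (-1)·(10) + 6·(-5) + 97·(1) = 242

242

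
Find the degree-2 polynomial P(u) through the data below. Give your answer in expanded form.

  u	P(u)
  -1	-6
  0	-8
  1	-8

P(u) = u^2 - u - 8

L_0(u) = u(u - 1) / [2] = (1/2)u^2 - (1/2)u
L_1(u) = (u + 1)(u - 1) / [-1] = -u^2 + 1
L_2(u) = (u + 1)u / [2] = (1/2)u^2 + (1/2)u
P(u) = (-6)·L_0 + (-8)·L_1 + (-8)·L_2
  (-6)·L_0(u) = -3u^2 + 3u
  (-8)·L_1(u) = 8u^2 - 8
  (-8)·L_2(u) = -4u^2 - 4u
Adding term by term: u^2 - u - 8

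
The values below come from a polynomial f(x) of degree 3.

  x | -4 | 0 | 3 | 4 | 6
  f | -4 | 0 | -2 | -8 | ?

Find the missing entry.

-461/14

The 4 known values determine f uniquely (degree ≤ 3).
Evaluate each Lagrange basis at x = 6:
L_0(6) = (6)·(3)·(2)/[(-4)·(-7)·(-8)] = -9/56
L_1(6) = (10)·(3)·(2)/[(4)·(-3)·(-4)] = 5/4
L_2(6) = (10)·(6)·(2)/[(7)·(3)·(-1)] = -40/7
L_3(6) = (10)·(6)·(3)/[(8)·(4)·(1)] = 45/8
Sum: (-4)·(-9/56) + 0 + (-2)·(-40/7) + (-8)·(45/8) = -461/14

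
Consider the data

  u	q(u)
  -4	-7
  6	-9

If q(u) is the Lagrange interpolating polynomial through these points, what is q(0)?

-39/5

L_0(0) = (-6)/[(-10)] = 3/5
L_1(0) = (4)/[(10)] = 2/5
Sum: (-7)·(3/5) + (-9)·(2/5) = -39/5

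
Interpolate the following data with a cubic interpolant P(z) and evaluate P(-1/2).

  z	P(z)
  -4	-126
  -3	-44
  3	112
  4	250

Using Newton's divided-difference form:
P[-4,-3] = (-44 - (-126)) / (-3 - (-4)) = 82
P[-3,3] = (112 - (-44)) / (3 - (-3)) = 26
P[3,4] = (250 - 112) / (4 - 3) = 138
P[-4,-3,3] = (26 - 82) / (3 - (-4)) = -8
P[-3,3,4] = (138 - 26) / (4 - (-3)) = 16
P[-4,-3,3,4] = (16 - (-8)) / (4 - (-4)) = 3
P(-1/2) = -126 + 82·(7/2) + (-8)·(7/2)·(5/2) + 3·(7/2)·(5/2)·(-7/2) = -7/8

-7/8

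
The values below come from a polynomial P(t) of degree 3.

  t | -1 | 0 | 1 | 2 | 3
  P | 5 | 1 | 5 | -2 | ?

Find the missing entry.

The 4 known values determine P uniquely (degree ≤ 3).
Evaluate each Lagrange basis at t = 3:
L_0(3) = (3)·(2)·(1)/[(-1)·(-2)·(-3)] = -1
L_1(3) = (4)·(2)·(1)/[(1)·(-1)·(-2)] = 4
L_2(3) = (4)·(3)·(1)/[(2)·(1)·(-1)] = -6
L_3(3) = (4)·(3)·(2)/[(3)·(2)·(1)] = 4
Sum: 5·(-1) + 1·(4) + 5·(-6) + (-2)·(4) = -39

-39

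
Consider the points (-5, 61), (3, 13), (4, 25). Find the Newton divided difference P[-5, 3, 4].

2

P[-5,3] = (13 - 61) / (3 - (-5)) = -6
P[3,4] = (25 - 13) / (4 - 3) = 12
P[-5,3,4] = (12 - (-6)) / (4 - (-5)) = 2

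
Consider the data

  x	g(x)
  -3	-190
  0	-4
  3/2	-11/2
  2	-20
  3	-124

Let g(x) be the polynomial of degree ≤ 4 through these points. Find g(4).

-428

Evaluate each Lagrange basis at x = 4:
L_0(4) = (4)·(5/2)·(2)·(1)/[(-3)·(-9/2)·(-5)·(-6)] = 4/81
L_1(4) = (7)·(5/2)·(2)·(1)/[(3)·(-3/2)·(-2)·(-3)] = -35/27
L_2(4) = (7)·(4)·(2)·(1)/[(9/2)·(3/2)·(-1/2)·(-3/2)] = 896/81
L_3(4) = (7)·(4)·(5/2)·(1)/[(5)·(2)·(1/2)·(-1)] = -14
L_4(4) = (7)·(4)·(5/2)·(2)/[(6)·(3)·(3/2)·(1)] = 140/27
Sum: (-190)·(4/81) + (-4)·(-35/27) + (-11/2)·(896/81) + (-20)·(-14) + (-124)·(140/27) = -428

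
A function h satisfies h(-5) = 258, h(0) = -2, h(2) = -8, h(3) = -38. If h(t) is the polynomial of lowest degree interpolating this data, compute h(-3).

52

L_0(-3) = (-3)·(-5)·(-6)/[(-5)·(-7)·(-8)] = 9/28
L_1(-3) = (2)·(-5)·(-6)/[(5)·(-2)·(-3)] = 2
L_2(-3) = (2)·(-3)·(-6)/[(7)·(2)·(-1)] = -18/7
L_3(-3) = (2)·(-3)·(-5)/[(8)·(3)·(1)] = 5/4
Sum: 258·(9/28) + (-2)·(2) + (-8)·(-18/7) + (-38)·(5/4) = 52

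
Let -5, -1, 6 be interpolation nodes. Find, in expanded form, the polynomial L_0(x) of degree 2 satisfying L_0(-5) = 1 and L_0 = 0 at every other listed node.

L_0(x) = (x + 1)(x - 6) / [(-4)·(-11)]
       = (x^2 - 5x - 6) / (44)

L_0(x) = (1/44)x^2 - (5/44)x - 3/22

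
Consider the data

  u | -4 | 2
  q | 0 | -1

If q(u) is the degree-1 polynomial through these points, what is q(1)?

L_0(1) = (-1)/[(-6)] = 1/6
L_1(1) = (5)/[(6)] = 5/6
Sum: 0 + (-1)·(5/6) = -5/6

-5/6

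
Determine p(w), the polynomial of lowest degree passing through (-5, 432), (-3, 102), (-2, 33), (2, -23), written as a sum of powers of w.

L_0(w) = (w + 3)(w + 2)(w - 2) / [-42] = -(1/42)w^3 - (1/14)w^2 + (2/21)w + 2/7
L_1(w) = (w + 5)(w + 2)(w - 2) / [10] = (1/10)w^3 + (1/2)w^2 - (2/5)w - 2
L_2(w) = (w + 5)(w + 3)(w - 2) / [-12] = -(1/12)w^3 - (1/2)w^2 + (1/12)w + 5/2
L_3(w) = (w + 5)(w + 3)(w + 2) / [140] = (1/140)w^3 + (1/14)w^2 + (31/140)w + 3/14
p(w) = 432·L_0 + 102·L_1 + 33·L_2 + (-23)·L_3
  432·L_0(w) = -(72/7)w^3 - (216/7)w^2 + (288/7)w + 864/7
  102·L_1(w) = (51/5)w^3 + 51w^2 - (204/5)w - 204
  33·L_2(w) = -(11/4)w^3 - (33/2)w^2 + (11/4)w + 165/2
  (-23)·L_3(w) = -(23/140)w^3 - (23/14)w^2 - (713/140)w - 69/14
Adding term by term: -3w^3 + 2w^2 - 2w - 3

p(w) = -3w^3 + 2w^2 - 2w - 3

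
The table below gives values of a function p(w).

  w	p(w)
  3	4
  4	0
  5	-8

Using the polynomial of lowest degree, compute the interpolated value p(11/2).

-27/2

L_0(11/2) = (3/2)·(1/2)/[(-1)·(-2)] = 3/8
L_1(11/2) = (5/2)·(1/2)/[(1)·(-1)] = -5/4
L_2(11/2) = (5/2)·(3/2)/[(2)·(1)] = 15/8
Sum: 4·(3/8) + 0 + (-8)·(15/8) = -27/2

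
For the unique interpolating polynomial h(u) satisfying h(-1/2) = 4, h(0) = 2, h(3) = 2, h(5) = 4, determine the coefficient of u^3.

Build the Lagrange basis polynomials:
L_0(u) = u(u - 3)(u - 5) / [-77/8] = -(8/77)u^3 + (64/77)u^2 - (120/77)u
L_1(u) = (u + 1/2)(u - 3)(u - 5) / [15/2] = (2/15)u^3 - u^2 + (22/15)u + 1
L_2(u) = (u + 1/2)u(u - 5) / [-21] = -(1/21)u^3 + (3/14)u^2 + (5/42)u
L_3(u) = (u + 1/2)u(u - 3) / [55] = (1/55)u^3 - (1/22)u^2 - (3/110)u
h(u) = 4·L_0 + 2·L_1 + 2·L_2 + 4·L_3
Only the coefficient of u^3 is needed; take it from each L_i and combine:
4·(-8/77) + 2·(2/15) + 2·(-1/21) + 4·(1/55) = -6/35

-6/35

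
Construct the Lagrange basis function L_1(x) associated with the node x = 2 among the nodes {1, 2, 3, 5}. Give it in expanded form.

L_1(x) = (x - 1)(x - 3)(x - 5) / [(1)·(-1)·(-3)]
       = (x^3 - 9x^2 + 23x - 15) / (3)

L_1(x) = (1/3)x^3 - 3x^2 + (23/3)x - 5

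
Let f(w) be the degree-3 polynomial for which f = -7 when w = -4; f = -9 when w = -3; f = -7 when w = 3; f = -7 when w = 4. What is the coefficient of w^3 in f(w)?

The leading coefficient equals the top divided difference f[-4,-3,3,4].
f[-4,-3] = (-9 - (-7)) / (-3 - (-4)) = -2
f[-3,3] = (-7 - (-9)) / (3 - (-3)) = 1/3
f[3,4] = (-7 - (-7)) / (4 - 3) = 0
f[-4,-3,3] = (1/3 - (-2)) / (3 - (-4)) = 1/3
f[-3,3,4] = (0 - 1/3) / (4 - (-3)) = -1/21
f[-4,-3,3,4] = (-1/21 - 1/3) / (4 - (-4)) = -1/21

-1/21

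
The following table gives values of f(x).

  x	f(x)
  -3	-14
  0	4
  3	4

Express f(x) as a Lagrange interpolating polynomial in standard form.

Build the Lagrange basis polynomials:
L_0(x) = x(x - 3) / [18] = (1/18)x^2 - (1/6)x
L_1(x) = (x + 3)(x - 3) / [-9] = -(1/9)x^2 + 1
L_2(x) = (x + 3)x / [18] = (1/18)x^2 + (1/6)x
f(x) = (-14)·L_0 + 4·L_1 + 4·L_2
  (-14)·L_0(x) = -(7/9)x^2 + (7/3)x
  4·L_1(x) = -(4/9)x^2 + 4
  4·L_2(x) = (2/9)x^2 + (2/3)x
Adding term by term: -x^2 + 3x + 4

f(x) = -x^2 + 3x + 4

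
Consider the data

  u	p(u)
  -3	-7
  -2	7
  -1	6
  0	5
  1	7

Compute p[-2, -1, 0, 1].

1/2

p[-2,-1] = (6 - 7) / (-1 - (-2)) = -1
p[-1,0] = (5 - 6) / (0 - (-1)) = -1
p[0,1] = (7 - 5) / (1 - 0) = 2
p[-2,-1,0] = (-1 - (-1)) / (0 - (-2)) = 0
p[-1,0,1] = (2 - (-1)) / (1 - (-1)) = 3/2
p[-2,-1,0,1] = (3/2 - 0) / (1 - (-2)) = 1/2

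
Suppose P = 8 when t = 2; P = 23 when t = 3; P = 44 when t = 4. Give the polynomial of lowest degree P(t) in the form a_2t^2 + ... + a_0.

P(t) = 3t^2 - 4

L_0(t) = (t - 3)(t - 4) / [2] = (1/2)t^2 - (7/2)t + 6
L_1(t) = (t - 2)(t - 4) / [-1] = -t^2 + 6t - 8
L_2(t) = (t - 2)(t - 3) / [2] = (1/2)t^2 - (5/2)t + 3
P(t) = 8·L_0 + 23·L_1 + 44·L_2
  8·L_0(t) = 4t^2 - 28t + 48
  23·L_1(t) = -23t^2 + 138t - 184
  44·L_2(t) = 22t^2 - 110t + 132
Adding term by term: 3t^2 - 4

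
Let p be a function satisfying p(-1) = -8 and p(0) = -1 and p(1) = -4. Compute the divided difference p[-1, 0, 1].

p[-1,0] = (-1 - (-8)) / (0 - (-1)) = 7
p[0,1] = (-4 - (-1)) / (1 - 0) = -3
p[-1,0,1] = (-3 - 7) / (1 - (-1)) = -5

-5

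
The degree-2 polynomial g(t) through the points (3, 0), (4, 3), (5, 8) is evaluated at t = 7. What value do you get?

24

Using Newton's divided-difference form:
g[3,4] = (3 - 0) / (4 - 3) = 3
g[4,5] = (8 - 3) / (5 - 4) = 5
g[3,4,5] = (5 - 3) / (5 - 3) = 1
g(7) = 0 + 3·(4) + 1·(4)·(3) = 24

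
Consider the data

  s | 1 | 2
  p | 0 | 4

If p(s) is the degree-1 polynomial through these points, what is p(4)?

12

Evaluate each Lagrange basis at s = 4:
L_0(4) = (2)/[(-1)] = -2
L_1(4) = (3)/[(1)] = 3
Sum: 0 + 4·(3) = 12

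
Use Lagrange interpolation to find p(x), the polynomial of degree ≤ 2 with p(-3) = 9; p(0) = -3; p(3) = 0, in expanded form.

L_0(x) = x(x - 3) / [18] = (1/18)x^2 - (1/6)x
L_1(x) = (x + 3)(x - 3) / [-9] = -(1/9)x^2 + 1
L_2(x) = (x + 3)x / [18] = (1/18)x^2 + (1/6)x
p(x) = 9·L_0 + (-3)·L_1 + 0·L_2
  9·L_0(x) = (1/2)x^2 - (3/2)x
  (-3)·L_1(x) = (1/3)x^2 - 3
  0·L_2(x) = 0
Adding term by term: (5/6)x^2 - (3/2)x - 3

p(x) = (5/6)x^2 - (3/2)x - 3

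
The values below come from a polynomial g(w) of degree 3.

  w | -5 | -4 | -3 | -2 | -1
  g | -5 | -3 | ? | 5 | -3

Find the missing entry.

The 4 known values determine g uniquely (degree ≤ 3).
Evaluate each Lagrange basis at w = -3:
L_0(-3) = (1)·(-1)·(-2)/[(-1)·(-3)·(-4)] = -1/6
L_1(-3) = (2)·(-1)·(-2)/[(1)·(-2)·(-3)] = 2/3
L_2(-3) = (2)·(1)·(-2)/[(3)·(2)·(-1)] = 2/3
L_3(-3) = (2)·(1)·(-1)/[(4)·(3)·(1)] = -1/6
Sum: (-5)·(-1/6) + (-3)·(2/3) + 5·(2/3) + (-3)·(-1/6) = 8/3

8/3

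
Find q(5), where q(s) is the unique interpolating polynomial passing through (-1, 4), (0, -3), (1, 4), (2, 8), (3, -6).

Using Newton's divided-difference form:
q[-1,0] = (-3 - 4) / (0 - (-1)) = -7
q[0,1] = (4 - (-3)) / (1 - 0) = 7
q[1,2] = (8 - 4) / (2 - 1) = 4
q[2,3] = (-6 - 8) / (3 - 2) = -14
q[-1,0,1] = (7 - (-7)) / (1 - (-1)) = 7
q[0,1,2] = (4 - 7) / (2 - 0) = -3/2
q[1,2,3] = (-14 - 4) / (3 - 1) = -9
q[-1,0,1,2] = (-3/2 - 7) / (2 - (-1)) = -17/6
q[0,1,2,3] = (-9 - (-3/2)) / (3 - 0) = -5/2
q[-1,0,1,2,3] = (-5/2 - (-17/6)) / (3 - (-1)) = 1/12
q(5) = 4 + (-7)·(6) + 7·(6)·(5) + (-17/6)·(6)·(5)·(4) + (1/12)·(6)·(5)·(4)·(3) = -138

-138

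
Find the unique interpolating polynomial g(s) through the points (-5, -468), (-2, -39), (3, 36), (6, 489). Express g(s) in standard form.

Newton's divided differences:
g[-5,-2] = (-39 - (-468)) / (-2 - (-5)) = 143
g[-2,3] = (36 - (-39)) / (3 - (-2)) = 15
g[3,6] = (489 - 36) / (6 - 3) = 151
g[-5,-2,3] = (15 - 143) / (3 - (-5)) = -16
g[-2,3,6] = (151 - 15) / (6 - (-2)) = 17
g[-5,-2,3,6] = (17 - (-16)) / (6 - (-5)) = 3
g(s) = -468 + 143·(s + 5) + (-16)·(s + 5)(s + 2) + 3·(s + 5)(s + 2)(s - 3)
Expanding: g(s) = 3s^3 - 4s^2 - 2s - 3

g(s) = 3s^3 - 4s^2 - 2s - 3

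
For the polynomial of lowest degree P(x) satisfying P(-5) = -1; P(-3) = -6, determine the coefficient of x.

The leading coefficient equals the top divided difference P[-5,-3].
P[-5,-3] = (-6 - (-1)) / (-3 - (-5)) = -5/2

-5/2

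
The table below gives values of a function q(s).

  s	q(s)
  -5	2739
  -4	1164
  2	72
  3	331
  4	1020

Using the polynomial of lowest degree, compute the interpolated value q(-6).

Using Newton's divided-difference form:
q[-5,-4] = (1164 - 2739) / (-4 - (-5)) = -1575
q[-4,2] = (72 - 1164) / (2 - (-4)) = -182
q[2,3] = (331 - 72) / (3 - 2) = 259
q[3,4] = (1020 - 331) / (4 - 3) = 689
q[-5,-4,2] = (-182 - (-1575)) / (2 - (-5)) = 199
q[-4,2,3] = (259 - (-182)) / (3 - (-4)) = 63
q[2,3,4] = (689 - 259) / (4 - 2) = 215
q[-5,-4,2,3] = (63 - 199) / (3 - (-5)) = -17
q[-4,2,3,4] = (215 - 63) / (4 - (-4)) = 19
q[-5,-4,2,3,4] = (19 - (-17)) / (4 - (-5)) = 4
q(-6) = 2739 + (-1575)·(-1) + 199·(-1)·(-2) + (-17)·(-1)·(-2)·(-8) + 4·(-1)·(-2)·(-8)·(-9) = 5560

5560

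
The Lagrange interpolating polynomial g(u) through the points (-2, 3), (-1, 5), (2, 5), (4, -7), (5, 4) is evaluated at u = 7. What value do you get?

963/7

Evaluate each Lagrange basis at u = 7:
L_0(7) = (8)·(5)·(3)·(2)/[(-1)·(-4)·(-6)·(-7)] = 10/7
L_1(7) = (9)·(5)·(3)·(2)/[(1)·(-3)·(-5)·(-6)] = -3
L_2(7) = (9)·(8)·(3)·(2)/[(4)·(3)·(-2)·(-3)] = 6
L_3(7) = (9)·(8)·(5)·(2)/[(6)·(5)·(2)·(-1)] = -12
L_4(7) = (9)·(8)·(5)·(3)/[(7)·(6)·(3)·(1)] = 60/7
Sum: 3·(10/7) + 5·(-3) + 5·(6) + (-7)·(-12) + 4·(60/7) = 963/7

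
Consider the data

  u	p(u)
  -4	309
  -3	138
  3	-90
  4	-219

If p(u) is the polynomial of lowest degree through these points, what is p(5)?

Evaluate each Lagrange basis at u = 5:
L_0(5) = (8)·(2)·(1)/[(-1)·(-7)·(-8)] = -2/7
L_1(5) = (9)·(2)·(1)/[(1)·(-6)·(-7)] = 3/7
L_2(5) = (9)·(8)·(1)/[(7)·(6)·(-1)] = -12/7
L_3(5) = (9)·(8)·(2)/[(8)·(7)·(1)] = 18/7
Sum: 309·(-2/7) + 138·(3/7) + (-90)·(-12/7) + (-219)·(18/7) = -438

-438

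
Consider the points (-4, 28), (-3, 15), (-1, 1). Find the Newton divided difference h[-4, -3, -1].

h[-4,-3] = (15 - 28) / (-3 - (-4)) = -13
h[-3,-1] = (1 - 15) / (-1 - (-3)) = -7
h[-4,-3,-1] = (-7 - (-13)) / (-1 - (-4)) = 2

2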